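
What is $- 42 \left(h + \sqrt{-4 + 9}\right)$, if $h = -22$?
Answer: $924 - 42 \sqrt{5} \approx 830.08$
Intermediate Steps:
$- 42 \left(h + \sqrt{-4 + 9}\right) = - 42 \left(-22 + \sqrt{-4 + 9}\right) = - 42 \left(-22 + \sqrt{5}\right) = 924 - 42 \sqrt{5}$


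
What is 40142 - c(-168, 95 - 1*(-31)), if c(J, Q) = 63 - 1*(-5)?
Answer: 40074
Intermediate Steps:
c(J, Q) = 68 (c(J, Q) = 63 + 5 = 68)
40142 - c(-168, 95 - 1*(-31)) = 40142 - 1*68 = 40142 - 68 = 40074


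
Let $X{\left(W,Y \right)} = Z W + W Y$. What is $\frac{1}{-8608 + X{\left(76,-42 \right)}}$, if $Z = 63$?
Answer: $- \frac{1}{7012} \approx -0.00014261$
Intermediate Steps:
$X{\left(W,Y \right)} = 63 W + W Y$
$\frac{1}{-8608 + X{\left(76,-42 \right)}} = \frac{1}{-8608 + 76 \left(63 - 42\right)} = \frac{1}{-8608 + 76 \cdot 21} = \frac{1}{-8608 + 1596} = \frac{1}{-7012} = - \frac{1}{7012}$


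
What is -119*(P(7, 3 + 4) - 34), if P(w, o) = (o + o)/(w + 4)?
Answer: 42840/11 ≈ 3894.5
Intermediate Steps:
P(w, o) = 2*o/(4 + w) (P(w, o) = (2*o)/(4 + w) = 2*o/(4 + w))
-119*(P(7, 3 + 4) - 34) = -119*(2*(3 + 4)/(4 + 7) - 34) = -119*(2*7/11 - 34) = -119*(2*7*(1/11) - 34) = -119*(14/11 - 34) = -119*(-360/11) = 42840/11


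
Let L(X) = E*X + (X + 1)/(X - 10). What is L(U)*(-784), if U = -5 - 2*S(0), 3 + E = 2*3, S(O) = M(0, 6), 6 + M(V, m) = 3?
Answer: -19600/9 ≈ -2177.8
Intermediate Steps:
M(V, m) = -3 (M(V, m) = -6 + 3 = -3)
S(O) = -3
E = 3 (E = -3 + 2*3 = -3 + 6 = 3)
U = 1 (U = -5 - 2*(-3) = -5 + 6 = 1)
L(X) = 3*X + (1 + X)/(-10 + X) (L(X) = 3*X + (X + 1)/(X - 10) = 3*X + (1 + X)/(-10 + X))
L(U)*(-784) = ((1 - 29*1 + 3*1**2)/(-10 + 1))*(-784) = ((1 - 29 + 3*1)/(-9))*(-784) = -(1 - 29 + 3)/9*(-784) = -1/9*(-25)*(-784) = (25/9)*(-784) = -19600/9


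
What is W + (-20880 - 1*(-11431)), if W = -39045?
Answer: -48494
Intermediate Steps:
W + (-20880 - 1*(-11431)) = -39045 + (-20880 - 1*(-11431)) = -39045 + (-20880 + 11431) = -39045 - 9449 = -48494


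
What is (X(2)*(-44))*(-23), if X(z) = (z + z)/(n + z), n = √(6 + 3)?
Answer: 4048/5 ≈ 809.60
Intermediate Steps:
n = 3 (n = √9 = 3)
X(z) = 2*z/(3 + z) (X(z) = (z + z)/(3 + z) = (2*z)/(3 + z) = 2*z/(3 + z))
(X(2)*(-44))*(-23) = ((2*2/(3 + 2))*(-44))*(-23) = ((2*2/5)*(-44))*(-23) = ((2*2*(⅕))*(-44))*(-23) = ((⅘)*(-44))*(-23) = -176/5*(-23) = 4048/5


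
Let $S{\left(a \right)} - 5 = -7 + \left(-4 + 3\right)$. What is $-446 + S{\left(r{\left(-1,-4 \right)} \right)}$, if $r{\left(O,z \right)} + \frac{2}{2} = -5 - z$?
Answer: $-449$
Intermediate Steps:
$r{\left(O,z \right)} = -6 - z$ ($r{\left(O,z \right)} = -1 - \left(5 + z\right) = -6 - z$)
$S{\left(a \right)} = -3$ ($S{\left(a \right)} = 5 + \left(-7 + \left(-4 + 3\right)\right) = 5 - 8 = -3$)
$-446 + S{\left(r{\left(-1,-4 \right)} \right)} = -446 - 3 = -449$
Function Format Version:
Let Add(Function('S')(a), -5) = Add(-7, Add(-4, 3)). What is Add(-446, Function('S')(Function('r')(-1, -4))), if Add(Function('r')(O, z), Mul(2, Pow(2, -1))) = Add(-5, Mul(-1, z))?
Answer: -449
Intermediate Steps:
Function('r')(O, z) = Add(-6, Mul(-1, z)) (Function('r')(O, z) = Add(-1, Add(-5, Mul(-1, z))) = Add(-6, Mul(-1, z)))
Function('S')(a) = -3 (Function('S')(a) = Add(5, Add(-7, Add(-4, 3))) = Add(5, Add(-7, -1)) = Add(5, -8) = -3)
Add(-446, Function('S')(Function('r')(-1, -4))) = Add(-446, -3) = -449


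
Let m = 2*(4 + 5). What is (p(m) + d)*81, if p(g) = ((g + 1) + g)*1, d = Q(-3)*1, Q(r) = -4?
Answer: 2673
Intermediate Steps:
m = 18 (m = 2*9 = 18)
d = -4 (d = -4*1 = -4)
p(g) = 1 + 2*g (p(g) = ((1 + g) + g)*1 = (1 + 2*g)*1 = 1 + 2*g)
(p(m) + d)*81 = ((1 + 2*18) - 4)*81 = ((1 + 36) - 4)*81 = (37 - 4)*81 = 33*81 = 2673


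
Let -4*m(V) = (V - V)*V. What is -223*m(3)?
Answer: 0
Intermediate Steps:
m(V) = 0 (m(V) = -(V - V)*V/4 = -0*V = -¼*0 = 0)
-223*m(3) = -223*0 = 0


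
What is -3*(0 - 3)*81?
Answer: 729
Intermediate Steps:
-3*(0 - 3)*81 = -3*(-3)*81 = 9*81 = 729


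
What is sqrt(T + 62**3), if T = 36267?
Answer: sqrt(274595) ≈ 524.02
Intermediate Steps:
sqrt(T + 62**3) = sqrt(36267 + 62**3) = sqrt(36267 + 238328) = sqrt(274595)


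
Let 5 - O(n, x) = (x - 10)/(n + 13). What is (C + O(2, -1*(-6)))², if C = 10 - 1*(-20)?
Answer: 279841/225 ≈ 1243.7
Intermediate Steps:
C = 30 (C = 10 + 20 = 30)
O(n, x) = 5 - (-10 + x)/(13 + n) (O(n, x) = 5 - (x - 10)/(n + 13) = 5 - (-10 + x)/(13 + n))
(C + O(2, -1*(-6)))² = (30 + (75 - (-1)*(-6) + 5*2)/(13 + 2))² = (30 + (75 - 1*6 + 10)/15)² = (30 + (75 - 6 + 10)/15)² = (30 + (1/15)*79)² = (30 + 79/15)² = (529/15)² = 279841/225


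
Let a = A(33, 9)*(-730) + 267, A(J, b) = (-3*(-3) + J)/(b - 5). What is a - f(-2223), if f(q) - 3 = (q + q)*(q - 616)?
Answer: -12629595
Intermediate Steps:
A(J, b) = (9 + J)/(-5 + b)
f(q) = 3 + 2*q*(-616 + q) (f(q) = 3 + (q + q)*(q - 616) = 3 + (2*q)*(-616 + q) = 3 + 2*q*(-616 + q))
a = -7398 (a = ((9 + 33)/(-5 + 9))*(-730) + 267 = (42/4)*(-730) + 267 = ((¼)*42)*(-730) + 267 = (21/2)*(-730) + 267 = -7665 + 267 = -7398)
a - f(-2223) = -7398 - (3 - 1232*(-2223) + 2*(-2223)²) = -7398 - (3 + 2738736 + 2*4941729) = -7398 - (3 + 2738736 + 9883458) = -7398 - 1*12622197 = -7398 - 12622197 = -12629595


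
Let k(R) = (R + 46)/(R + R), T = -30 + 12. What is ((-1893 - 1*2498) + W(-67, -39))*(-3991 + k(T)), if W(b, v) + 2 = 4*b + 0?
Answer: 167451086/9 ≈ 1.8606e+7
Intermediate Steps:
W(b, v) = -2 + 4*b (W(b, v) = -2 + (4*b + 0) = -2 + 4*b)
T = -18
k(R) = (46 + R)/(2*R) (k(R) = (46 + R)/((2*R)) = (46 + R)*(1/(2*R)) = (46 + R)/(2*R))
((-1893 - 1*2498) + W(-67, -39))*(-3991 + k(T)) = ((-1893 - 1*2498) + (-2 + 4*(-67)))*(-3991 + (1/2)*(46 - 18)/(-18)) = ((-1893 - 2498) + (-2 - 268))*(-3991 + (1/2)*(-1/18)*28) = (-4391 - 270)*(-3991 - 7/9) = -4661*(-35926/9) = 167451086/9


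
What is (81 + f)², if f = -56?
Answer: 625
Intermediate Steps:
(81 + f)² = (81 - 56)² = 25² = 625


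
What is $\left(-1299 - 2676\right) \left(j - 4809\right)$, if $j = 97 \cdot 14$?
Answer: $13717725$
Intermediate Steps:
$j = 1358$
$\left(-1299 - 2676\right) \left(j - 4809\right) = \left(-1299 - 2676\right) \left(1358 - 4809\right) = \left(-3975\right) \left(-3451\right) = 13717725$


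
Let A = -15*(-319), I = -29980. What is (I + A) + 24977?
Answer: -218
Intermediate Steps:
A = 4785
(I + A) + 24977 = (-29980 + 4785) + 24977 = -25195 + 24977 = -218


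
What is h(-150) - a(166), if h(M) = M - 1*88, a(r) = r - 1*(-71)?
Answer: -475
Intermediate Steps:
a(r) = 71 + r (a(r) = r + 71 = 71 + r)
h(M) = -88 + M (h(M) = M - 88 = -88 + M)
h(-150) - a(166) = (-88 - 150) - (71 + 166) = -238 - 1*237 = -238 - 237 = -475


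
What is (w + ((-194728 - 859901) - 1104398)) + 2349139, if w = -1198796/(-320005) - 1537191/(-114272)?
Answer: 6952570628494787/36567611360 ≈ 1.9013e+5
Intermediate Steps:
w = 628897622467/36567611360 (w = -1198796*(-1/320005) - 1537191*(-1/114272) = 1198796/320005 + 1537191/114272 = 628897622467/36567611360 ≈ 17.198)
(w + ((-194728 - 859901) - 1104398)) + 2349139 = (628897622467/36567611360 + ((-194728 - 859901) - 1104398)) + 2349139 = (628897622467/36567611360 + (-1054629 - 1104398)) + 2349139 = (628897622467/36567611360 - 2159027) + 2349139 = -78949831354124253/36567611360 + 2349139 = 6952570628494787/36567611360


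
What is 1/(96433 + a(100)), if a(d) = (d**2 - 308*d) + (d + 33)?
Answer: 1/75766 ≈ 1.3199e-5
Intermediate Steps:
a(d) = 33 + d**2 - 307*d (a(d) = (d**2 - 308*d) + (33 + d) = 33 + d**2 - 307*d)
1/(96433 + a(100)) = 1/(96433 + (33 + 100**2 - 307*100)) = 1/(96433 + (33 + 10000 - 30700)) = 1/(96433 - 20667) = 1/75766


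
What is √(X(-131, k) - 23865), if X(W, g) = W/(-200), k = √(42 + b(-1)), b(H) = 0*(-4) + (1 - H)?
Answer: I*√9545738/20 ≈ 154.48*I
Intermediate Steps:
b(H) = 1 - H (b(H) = 0 + (1 - H) = 1 - H)
k = 2*√11 (k = √(42 + (1 - 1*(-1))) = √(42 + (1 + 1)) = √(42 + 2) = √44 = 2*√11 ≈ 6.6332)
X(W, g) = -W/200 (X(W, g) = W*(-1/200) = -W/200)
√(X(-131, k) - 23865) = √(-1/200*(-131) - 23865) = √(131/200 - 23865) = √(-4772869/200) = I*√9545738/20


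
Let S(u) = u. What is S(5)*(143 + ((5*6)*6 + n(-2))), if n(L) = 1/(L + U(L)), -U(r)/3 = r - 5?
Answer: 30690/19 ≈ 1615.3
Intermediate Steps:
U(r) = 15 - 3*r (U(r) = -3*(r - 5) = -3*(-5 + r) = 15 - 3*r)
n(L) = 1/(15 - 2*L) (n(L) = 1/(L + (15 - 3*L)) = 1/(15 - 2*L))
S(5)*(143 + ((5*6)*6 + n(-2))) = 5*(143 + ((5*6)*6 - 1/(-15 + 2*(-2)))) = 5*(143 + (30*6 - 1/(-15 - 4))) = 5*(143 + (180 - 1/(-19))) = 5*(143 + (180 - 1*(-1/19))) = 5*(143 + (180 + 1/19)) = 5*(143 + 3421/19) = 5*(6138/19) = 30690/19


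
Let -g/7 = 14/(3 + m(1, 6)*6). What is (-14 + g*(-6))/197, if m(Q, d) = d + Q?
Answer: -14/2955 ≈ -0.0047377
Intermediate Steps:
m(Q, d) = Q + d
g = -98/45 (g = -98/(3 + (1 + 6)*6) = -98/(3 + 7*6) = -98/(3 + 42) = -98/45 ≈ -2.1778)
(-14 + g*(-6))/197 = (-14 - 98/45*(-6))/197 = (-14 + 196/15)*(1/197) = -14/15*1/197 = -14/2955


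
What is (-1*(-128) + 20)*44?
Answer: 6512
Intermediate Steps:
(-1*(-128) + 20)*44 = (128 + 20)*44 = 148*44 = 6512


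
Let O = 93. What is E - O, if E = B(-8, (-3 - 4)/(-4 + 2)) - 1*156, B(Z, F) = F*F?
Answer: -947/4 ≈ -236.75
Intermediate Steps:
B(Z, F) = F²
E = -575/4 (E = ((-3 - 4)/(-4 + 2))² - 1*156 = (-7/(-2))² - 156 = (-7*(-½))² - 156 = (7/2)² - 156 = 49/4 - 156 = -575/4 ≈ -143.75)
E - O = -575/4 - 1*93 = -575/4 - 93 = -947/4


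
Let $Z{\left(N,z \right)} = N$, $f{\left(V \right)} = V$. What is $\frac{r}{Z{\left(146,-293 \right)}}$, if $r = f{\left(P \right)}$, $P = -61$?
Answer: $- \frac{61}{146} \approx -0.41781$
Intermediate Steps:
$r = -61$
$\frac{r}{Z{\left(146,-293 \right)}} = - \frac{61}{146}$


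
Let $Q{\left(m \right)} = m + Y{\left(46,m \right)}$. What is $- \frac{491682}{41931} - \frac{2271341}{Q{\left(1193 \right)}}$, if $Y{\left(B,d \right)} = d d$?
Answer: $- \frac{88401343435}{6636475278} \approx -13.321$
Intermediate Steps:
$Y{\left(B,d \right)} = d^{2}$
$Q{\left(m \right)} = m + m^{2}$
$- \frac{491682}{41931} - \frac{2271341}{Q{\left(1193 \right)}} = - \frac{491682}{41931} - \frac{2271341}{1193 \left(1 + 1193\right)} = \left(-491682\right) \frac{1}{41931} - \frac{2271341}{1193 \cdot 1194} = - \frac{163894}{13977} - \frac{2271341}{1424442} = - \frac{88401343435}{6636475278}$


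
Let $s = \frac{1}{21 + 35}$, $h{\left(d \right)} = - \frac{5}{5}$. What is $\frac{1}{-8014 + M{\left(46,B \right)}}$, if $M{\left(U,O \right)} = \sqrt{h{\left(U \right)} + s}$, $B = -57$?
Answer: $- \frac{448784}{3596555031} - \frac{2 i \sqrt{770}}{3596555031} \approx -0.00012478 - 1.5431 \cdot 10^{-8} i$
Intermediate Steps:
$h{\left(d \right)} = -1$ ($h{\left(d \right)} = \left(-5\right) \frac{1}{5} = -1$)
$s = \frac{1}{56} \approx 0.017857$
$M{\left(U,O \right)} = \frac{i \sqrt{770}}{28}$ ($M{\left(U,O \right)} = \sqrt{-1 + \frac{1}{56}} = \sqrt{- \frac{55}{56}} = \frac{i \sqrt{770}}{28}$)
$\frac{1}{-8014 + M{\left(46,B \right)}} = \frac{1}{-8014 + \frac{i \sqrt{770}}{28}}$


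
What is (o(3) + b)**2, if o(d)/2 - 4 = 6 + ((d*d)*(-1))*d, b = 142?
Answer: 11664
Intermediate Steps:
o(d) = 20 - 2*d**3 (o(d) = 8 + 2*(6 + ((d*d)*(-1))*d) = 8 + 2*(6 + (d**2*(-1))*d) = 8 + 2*(6 + (-d**2)*d) = 8 + 2*(6 - d**3) = 8 + (12 - 2*d**3) = 20 - 2*d**3)
(o(3) + b)**2 = ((20 - 2*3**3) + 142)**2 = ((20 - 2*27) + 142)**2 = ((20 - 54) + 142)**2 = (-34 + 142)**2 = 108**2 = 11664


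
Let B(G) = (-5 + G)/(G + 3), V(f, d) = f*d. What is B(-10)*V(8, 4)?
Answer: 480/7 ≈ 68.571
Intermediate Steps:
V(f, d) = d*f
B(G) = (-5 + G)/(3 + G)
B(-10)*V(8, 4) = ((-5 - 10)/(3 - 10))*(4*8) = (-15/(-7))*32 = -⅐*(-15)*32 = (15/7)*32 = 480/7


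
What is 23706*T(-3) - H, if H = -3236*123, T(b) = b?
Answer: 326910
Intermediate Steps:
H = -398028
23706*T(-3) - H = 23706*(-3) - 1*(-398028) = -71118 + 398028 = 326910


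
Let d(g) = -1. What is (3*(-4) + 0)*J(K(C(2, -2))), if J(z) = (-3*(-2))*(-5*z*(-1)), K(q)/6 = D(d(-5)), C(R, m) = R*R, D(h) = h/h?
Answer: -2160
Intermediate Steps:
D(h) = 1
C(R, m) = R**2
K(q) = 6 (K(q) = 6*1 = 6)
J(z) = 30*z (J(z) = 6*(5*z) = 30*z)
(3*(-4) + 0)*J(K(C(2, -2))) = (3*(-4) + 0)*(30*6) = (-12 + 0)*180 = -12*180 = -2160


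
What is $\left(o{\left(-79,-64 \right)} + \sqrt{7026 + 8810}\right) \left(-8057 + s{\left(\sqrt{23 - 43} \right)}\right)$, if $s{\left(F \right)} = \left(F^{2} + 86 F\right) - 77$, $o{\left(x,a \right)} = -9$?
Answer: $2 \left(9 - 2 \sqrt{3959}\right) \left(4077 - 86 i \sqrt{5}\right) \approx -9.5272 \cdot 10^{5} + 44938.0 i$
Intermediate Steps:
$s{\left(F \right)} = -77 + F^{2} + 86 F$
$\left(o{\left(-79,-64 \right)} + \sqrt{7026 + 8810}\right) \left(-8057 + s{\left(\sqrt{23 - 43} \right)}\right) = \left(-9 + \sqrt{7026 + 8810}\right) \left(-8057 + \left(-77 + \left(\sqrt{23 - 43}\right)^{2} + 86 \sqrt{23 - 43}\right)\right) = \left(-9 + \sqrt{15836}\right) \left(-8057 + \left(-77 + \left(\sqrt{-20}\right)^{2} + 86 \sqrt{-20}\right)\right) = \left(-9 + 2 \sqrt{3959}\right) \left(-8057 + \left(-77 + \left(2 i \sqrt{5}\right)^{2} + 86 \cdot 2 i \sqrt{5}\right)\right) = \left(-9 + 2 \sqrt{3959}\right) \left(-8057 - \left(97 - 172 i \sqrt{5}\right)\right) = \left(-9 + 2 \sqrt{3959}\right) \left(-8154 + 172 i \sqrt{5}\right) = \left(-8154 + 172 i \sqrt{5}\right) \left(-9 + 2 \sqrt{3959}\right)$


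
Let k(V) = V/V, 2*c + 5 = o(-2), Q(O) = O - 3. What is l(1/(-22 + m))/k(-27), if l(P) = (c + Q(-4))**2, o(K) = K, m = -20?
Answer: 441/4 ≈ 110.25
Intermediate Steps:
Q(O) = -3 + O
c = -7/2 (c = -5/2 + (1/2)*(-2) = -5/2 - 1 = -7/2 ≈ -3.5000)
l(P) = 441/4 (l(P) = (-7/2 + (-3 - 4))**2 = (-7/2 - 7)**2 = (-21/2)**2 = 441/4)
k(V) = 1
l(1/(-22 + m))/k(-27) = (441/4)/1 = (441/4)*1 = 441/4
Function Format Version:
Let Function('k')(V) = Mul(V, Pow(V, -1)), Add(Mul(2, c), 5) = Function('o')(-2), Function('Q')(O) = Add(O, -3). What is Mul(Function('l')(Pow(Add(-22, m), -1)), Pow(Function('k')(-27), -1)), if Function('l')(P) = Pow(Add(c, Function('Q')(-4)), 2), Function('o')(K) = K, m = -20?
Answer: Rational(441, 4) ≈ 110.25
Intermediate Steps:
Function('Q')(O) = Add(-3, O)
c = Rational(-7, 2) (c = Add(Rational(-5, 2), Mul(Rational(1, 2), -2)) = Add(Rational(-5, 2), -1) = Rational(-7, 2) ≈ -3.5000)
Function('l')(P) = Rational(441, 4) (Function('l')(P) = Pow(Add(Rational(-7, 2), Add(-3, -4)), 2) = Pow(Add(Rational(-7, 2), -7), 2) = Pow(Rational(-21, 2), 2) = Rational(441, 4))
Function('k')(V) = 1
Mul(Function('l')(Pow(Add(-22, m), -1)), Pow(Function('k')(-27), -1)) = Mul(Rational(441, 4), Pow(1, -1)) = Mul(Rational(441, 4), 1) = Rational(441, 4)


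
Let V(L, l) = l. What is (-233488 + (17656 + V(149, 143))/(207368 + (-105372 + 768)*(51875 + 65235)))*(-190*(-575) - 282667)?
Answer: 496010825798403052895/12249967072 ≈ 4.0491e+10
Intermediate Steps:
(-233488 + (17656 + V(149, 143))/(207368 + (-105372 + 768)*(51875 + 65235)))*(-190*(-575) - 282667) = (-233488 + (17656 + 143)/(207368 + (-105372 + 768)*(51875 + 65235)))*(-190*(-575) - 282667) = (-233488 + 17799/(207368 - 104604*117110))*(109250 - 282667) = (-233488 + 17799/(207368 - 12250174440))*(-173417) = (-233488 + 17799/(-12249967072))*(-173417) = (-233488 + 17799*(-1/12249967072))*(-173417) = (-233488 - 17799/12249967072)*(-173417) = -2860220311724935/12249967072*(-173417) = 496010825798403052895/12249967072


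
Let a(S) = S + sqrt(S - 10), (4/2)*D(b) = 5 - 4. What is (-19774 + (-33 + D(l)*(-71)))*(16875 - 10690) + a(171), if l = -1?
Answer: -245451383/2 + sqrt(161) ≈ -1.2273e+8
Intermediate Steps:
D(b) = 1/2 (D(b) = (5 - 4)/2 = (1/2)*1 = 1/2)
a(S) = S + sqrt(-10 + S)
(-19774 + (-33 + D(l)*(-71)))*(16875 - 10690) + a(171) = (-19774 + (-33 + (1/2)*(-71)))*(16875 - 10690) + (171 + sqrt(-10 + 171)) = (-19774 + (-33 - 71/2))*6185 + (171 + sqrt(161)) = (-19774 - 137/2)*6185 + (171 + sqrt(161)) = -39685/2*6185 + (171 + sqrt(161)) = -245451725/2 + (171 + sqrt(161)) = -245451383/2 + sqrt(161)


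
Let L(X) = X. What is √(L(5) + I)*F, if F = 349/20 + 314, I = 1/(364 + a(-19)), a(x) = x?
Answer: 6629*√595470/6900 ≈ 741.36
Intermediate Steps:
I = 1/345 (I = 1/(364 - 19) = 1/345 ≈ 0.0028986)
F = 6629/20 (F = 349*(1/20) + 314 = 349/20 + 314 = 6629/20 ≈ 331.45)
√(L(5) + I)*F = √(5 + 1/345)*(6629/20) = √(1726/345)*(6629/20) = (√595470/345)*(6629/20) = 6629*√595470/6900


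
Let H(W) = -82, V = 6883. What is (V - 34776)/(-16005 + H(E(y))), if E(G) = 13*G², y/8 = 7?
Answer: 27893/16087 ≈ 1.7339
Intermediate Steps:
y = 56 (y = 8*7 = 56)
(V - 34776)/(-16005 + H(E(y))) = (6883 - 34776)/(-16005 - 82) = -27893/(-16087) = -27893*(-1/16087) = 27893/16087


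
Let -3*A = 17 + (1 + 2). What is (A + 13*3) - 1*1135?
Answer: -3308/3 ≈ -1102.7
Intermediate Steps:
A = -20/3 (A = -(17 + (1 + 2))/3 = -(17 + 3)/3 = -1/3*20 = -20/3 ≈ -6.6667)
(A + 13*3) - 1*1135 = (-20/3 + 13*3) - 1*1135 = (-20/3 + 39) - 1135 = 97/3 - 1135 = -3308/3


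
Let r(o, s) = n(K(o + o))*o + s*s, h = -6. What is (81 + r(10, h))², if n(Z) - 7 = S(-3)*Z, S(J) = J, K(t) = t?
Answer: 170569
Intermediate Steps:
n(Z) = 7 - 3*Z
r(o, s) = s² + o*(7 - 6*o) (r(o, s) = (7 - 3*(o + o))*o + s*s = (7 - 6*o)*o + s² = o*(7 - 6*o) + s² = s² + o*(7 - 6*o))
(81 + r(10, h))² = (81 + ((-6)² + 10*(7 - 6*10)))² = (81 + (36 + 10*(7 - 60)))² = (81 + (36 + 10*(-53)))² = (81 + (36 - 530))² = (81 - 494)² = (-413)² = 170569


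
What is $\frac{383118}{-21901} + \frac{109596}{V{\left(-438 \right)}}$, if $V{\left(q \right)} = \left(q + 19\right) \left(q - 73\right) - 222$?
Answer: $- \frac{79543697670}{4684339187} \approx -16.981$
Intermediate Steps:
$V{\left(q \right)} = -222 + \left(-73 + q\right) \left(19 + q\right)$ ($V{\left(q \right)} = \left(19 + q\right) \left(-73 + q\right) - 222 = \left(-73 + q\right) \left(19 + q\right) - 222 = -222 + \left(-73 + q\right) \left(19 + q\right)$)
$\frac{383118}{-21901} + \frac{109596}{V{\left(-438 \right)}} = \frac{383118}{-21901} + \frac{109596}{-1609 + \left(-438\right)^{2} - -23652} = 383118 \left(- \frac{1}{21901}\right) + \frac{109596}{-1609 + 191844 + 23652} = - \frac{383118}{21901} + \frac{109596}{213887} = - \frac{79543697670}{4684339187}$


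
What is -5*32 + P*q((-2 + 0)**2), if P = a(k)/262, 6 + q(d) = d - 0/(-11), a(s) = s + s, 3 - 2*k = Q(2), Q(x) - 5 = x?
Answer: -20956/131 ≈ -159.97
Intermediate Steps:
Q(x) = 5 + x
k = -2 (k = 3/2 - (5 + 2)/2 = 3/2 - 1/2*7 = 3/2 - 7/2 = -2)
a(s) = 2*s
q(d) = -6 + d (q(d) = -6 + (d - 0/(-11)) = -6 + (d - 0*(-1)/11) = -6 + (d - 1*0) = -6 + (d + 0) = -6 + d)
P = -2/131 (P = (2*(-2))/262 = -4*1/262 = -2/131 ≈ -0.015267)
-5*32 + P*q((-2 + 0)**2) = -5*32 - 2*(-6 + (-2 + 0)**2)/131 = -160 - 2*(-6 + (-2)**2)/131 = -160 - 2*(-6 + 4)/131 = -160 - 2/131*(-2) = -160 + 4/131 = -20956/131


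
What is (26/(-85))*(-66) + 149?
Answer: 14381/85 ≈ 169.19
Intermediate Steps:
(26/(-85))*(-66) + 149 = (26*(-1/85))*(-66) + 149 = -26/85*(-66) + 149 = 1716/85 + 149 = 14381/85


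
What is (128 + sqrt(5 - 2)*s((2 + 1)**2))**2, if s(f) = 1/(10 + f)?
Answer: (2432 + sqrt(3))**2/361 ≈ 16407.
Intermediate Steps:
(128 + sqrt(5 - 2)*s((2 + 1)**2))**2 = (128 + sqrt(5 - 2)/(10 + (2 + 1)**2))**2 = (128 + sqrt(3)/(10 + 3**2))**2 = (128 + sqrt(3)/(10 + 9))**2 = (128 + sqrt(3)/19)**2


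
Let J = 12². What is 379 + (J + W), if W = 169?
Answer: 692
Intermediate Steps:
J = 144
379 + (J + W) = 379 + (144 + 169) = 379 + 313 = 692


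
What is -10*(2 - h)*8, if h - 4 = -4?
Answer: -160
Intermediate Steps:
h = 0 (h = 4 - 4 = 0)
-10*(2 - h)*8 = -10*(2 - 1*0)*8 = -10*(2 + 0)*8 = -10*2*8 = -20*8 = -160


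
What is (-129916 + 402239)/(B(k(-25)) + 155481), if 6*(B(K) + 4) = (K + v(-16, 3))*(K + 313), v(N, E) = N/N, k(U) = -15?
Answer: 816969/464345 ≈ 1.7594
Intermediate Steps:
v(N, E) = 1
B(K) = -4 + (1 + K)*(313 + K)/6 (B(K) = -4 + ((K + 1)*(K + 313))/6 = -4 + ((1 + K)*(313 + K))/6 = -4 + (1 + K)*(313 + K)/6)
(-129916 + 402239)/(B(k(-25)) + 155481) = (-129916 + 402239)/((289/6 + (⅙)*(-15)² + (157/3)*(-15)) + 155481) = 272323/((289/6 + (⅙)*225 - 785) + 155481) = 272323/((289/6 + 75/2 - 785) + 155481) = 272323/(-2098/3 + 155481) = 272323/(464345/3) = 272323*(3/464345) = 816969/464345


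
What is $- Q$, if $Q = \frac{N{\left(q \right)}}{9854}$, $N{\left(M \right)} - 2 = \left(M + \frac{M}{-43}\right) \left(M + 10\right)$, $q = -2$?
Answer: $\frac{293}{211861} \approx 0.001383$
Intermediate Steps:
$N{\left(M \right)} = 2 + \frac{42 M \left(10 + M\right)}{43}$ ($N{\left(M \right)} = 2 + \left(M + \frac{M}{-43}\right) \left(M + 10\right) = 2 + \left(M + M \left(- \frac{1}{43}\right)\right) \left(10 + M\right) = 2 + \left(M - \frac{M}{43}\right) \left(10 + M\right) = 2 + \frac{42 M}{43} \left(10 + M\right) = 2 + \frac{42 M \left(10 + M\right)}{43}$)
$Q = - \frac{293}{211861}$ ($Q = \frac{2 + \frac{42 \left(-2\right)^{2}}{43} + \frac{420}{43} \left(-2\right)}{9854} = \left(2 + \frac{42}{43} \cdot 4 - \frac{840}{43}\right) \frac{1}{9854} = \left(2 + \frac{168}{43} - \frac{840}{43}\right) \frac{1}{9854} = \left(- \frac{586}{43}\right) \frac{1}{9854} = - \frac{293}{211861} \approx -0.001383$)
$- Q = \left(-1\right) \left(- \frac{293}{211861}\right) = \frac{293}{211861}$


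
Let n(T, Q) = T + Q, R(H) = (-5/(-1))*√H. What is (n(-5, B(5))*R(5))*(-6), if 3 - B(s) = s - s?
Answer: 60*√5 ≈ 134.16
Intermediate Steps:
B(s) = 3 (B(s) = 3 - (s - s) = 3 - 1*0 = 3 + 0 = 3)
R(H) = 5*√H (R(H) = (-5*(-1))*√H = 5*√H)
n(T, Q) = Q + T
(n(-5, B(5))*R(5))*(-6) = ((3 - 5)*(5*√5))*(-6) = -10*√5*(-6) = 60*√5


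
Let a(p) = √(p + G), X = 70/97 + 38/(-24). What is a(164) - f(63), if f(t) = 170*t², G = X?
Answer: -674730 + √55258863/582 ≈ -6.7472e+5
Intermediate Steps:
X = -1003/1164 (X = 70*(1/97) + 38*(-1/24) = 70/97 - 19/12 = -1003/1164 ≈ -0.86168)
G = -1003/1164 ≈ -0.86168
a(p) = √(-1003/1164 + p) (a(p) = √(p - 1003/1164) = √(-1003/1164 + p))
a(164) - f(63) = √(-291873 + 338724*164)/582 - 170*63² = √(-291873 + 55550736)/582 - 170*3969 = √55258863/582 - 1*674730 = √55258863/582 - 674730 = -674730 + √55258863/582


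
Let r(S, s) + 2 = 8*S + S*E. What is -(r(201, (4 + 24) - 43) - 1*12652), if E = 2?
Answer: 10644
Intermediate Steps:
r(S, s) = -2 + 10*S (r(S, s) = -2 + (8*S + S*2) = -2 + (8*S + 2*S) = -2 + 10*S)
-(r(201, (4 + 24) - 43) - 1*12652) = -((-2 + 10*201) - 1*12652) = -((-2 + 2010) - 12652) = -(2008 - 12652) = -1*(-10644) = 10644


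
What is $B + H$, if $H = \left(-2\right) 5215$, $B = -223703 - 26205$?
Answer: $-260338$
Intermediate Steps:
$B = -249908$ ($B = -223703 - 26205 = -249908$)
$H = -10430$
$B + H = -249908 - 10430 = -260338$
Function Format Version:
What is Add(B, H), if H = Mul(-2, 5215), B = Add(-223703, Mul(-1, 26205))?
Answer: -260338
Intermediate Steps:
B = -249908 (B = Add(-223703, -26205) = -249908)
H = -10430
Add(B, H) = Add(-249908, -10430) = -260338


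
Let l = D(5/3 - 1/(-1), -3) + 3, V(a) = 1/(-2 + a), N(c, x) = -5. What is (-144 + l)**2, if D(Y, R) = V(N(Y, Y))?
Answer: 976144/49 ≈ 19921.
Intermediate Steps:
D(Y, R) = -1/7 (D(Y, R) = 1/(-2 - 5) = 1/(-7) = -1/7)
l = 20/7 (l = -1/7 + 3 = 20/7 ≈ 2.8571)
(-144 + l)**2 = (-144 + 20/7)**2 = (-988/7)**2 = 976144/49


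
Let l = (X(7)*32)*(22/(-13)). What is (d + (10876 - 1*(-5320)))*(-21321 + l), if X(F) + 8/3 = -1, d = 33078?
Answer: -40590689350/39 ≈ -1.0408e+9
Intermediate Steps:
X(F) = -11/3 (X(F) = -8/3 - 1 = -11/3)
l = 7744/39 (l = (-11/3*32)*(22/(-13)) = -7744*(-1)/(3*13) = -352/3*(-22/13) = 7744/39 ≈ 198.56)
(d + (10876 - 1*(-5320)))*(-21321 + l) = (33078 + (10876 - 1*(-5320)))*(-21321 + 7744/39) = (33078 + (10876 + 5320))*(-823775/39) = (33078 + 16196)*(-823775/39) = 49274*(-823775/39) = -40590689350/39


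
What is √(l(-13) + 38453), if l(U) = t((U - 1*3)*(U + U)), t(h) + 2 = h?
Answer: √38867 ≈ 197.15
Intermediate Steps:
t(h) = -2 + h
l(U) = -2 + 2*U*(-3 + U) (l(U) = -2 + (U - 1*3)*(U + U) = -2 + (U - 3)*(2*U) = -2 + (-3 + U)*(2*U) = -2 + 2*U*(-3 + U))
√(l(-13) + 38453) = √((-2 + 2*(-13)*(-3 - 13)) + 38453) = √((-2 + 2*(-13)*(-16)) + 38453) = √((-2 + 416) + 38453) = √(414 + 38453) = √38867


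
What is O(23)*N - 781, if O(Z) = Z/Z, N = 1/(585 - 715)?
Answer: -101531/130 ≈ -781.01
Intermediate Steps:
N = -1/130 (N = 1/(-130) = -1/130 ≈ -0.0076923)
O(Z) = 1
O(23)*N - 781 = 1*(-1/130) - 781 = -1/130 - 781 = -101531/130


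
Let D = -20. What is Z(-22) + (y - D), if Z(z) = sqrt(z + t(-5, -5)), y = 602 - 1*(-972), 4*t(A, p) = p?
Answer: 1594 + I*sqrt(93)/2 ≈ 1594.0 + 4.8218*I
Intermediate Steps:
t(A, p) = p/4
y = 1574 (y = 602 + 972 = 1574)
Z(z) = sqrt(-5/4 + z) (Z(z) = sqrt(z + (1/4)*(-5)) = sqrt(z - 5/4) = sqrt(-5/4 + z))
Z(-22) + (y - D) = sqrt(-5 + 4*(-22))/2 + (1574 - 1*(-20)) = sqrt(-5 - 88)/2 + (1574 + 20) = sqrt(-93)/2 + 1594 = (I*sqrt(93))/2 + 1594 = I*sqrt(93)/2 + 1594 = 1594 + I*sqrt(93)/2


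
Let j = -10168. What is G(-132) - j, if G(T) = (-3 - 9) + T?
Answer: 10024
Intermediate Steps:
G(T) = -12 + T
G(-132) - j = (-12 - 132) - 1*(-10168) = -144 + 10168 = 10024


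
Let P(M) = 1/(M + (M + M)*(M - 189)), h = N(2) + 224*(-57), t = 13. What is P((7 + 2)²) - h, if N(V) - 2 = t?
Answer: 222093494/17415 ≈ 12753.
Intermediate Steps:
N(V) = 15 (N(V) = 2 + 13 = 15)
h = -12753 (h = 15 + 224*(-57) = 15 - 12768 = -12753)
P(M) = 1/(M + 2*M*(-189 + M)) (P(M) = 1/(M + (2*M)*(-189 + M)) = 1/(M + 2*M*(-189 + M)))
P((7 + 2)²) - h = 1/(((7 + 2)²)*(-377 + 2*(7 + 2)²)) - 1*(-12753) = 1/((9²)*(-377 + 2*9²)) + 12753 = 1/(81*(-377 + 2*81)) + 12753 = 1/(81*(-377 + 162)) + 12753 = (1/81)/(-215) + 12753 = (1/81)*(-1/215) + 12753 = -1/17415 + 12753 = 222093494/17415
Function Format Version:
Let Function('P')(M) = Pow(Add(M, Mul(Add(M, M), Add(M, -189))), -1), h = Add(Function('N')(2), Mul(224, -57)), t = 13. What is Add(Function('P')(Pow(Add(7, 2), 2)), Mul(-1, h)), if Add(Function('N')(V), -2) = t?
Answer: Rational(222093494, 17415) ≈ 12753.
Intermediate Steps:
Function('N')(V) = 15 (Function('N')(V) = Add(2, 13) = 15)
h = -12753 (h = Add(15, Mul(224, -57)) = Add(15, -12768) = -12753)
Function('P')(M) = Pow(Add(M, Mul(2, M, Add(-189, M))), -1) (Function('P')(M) = Pow(Add(M, Mul(Mul(2, M), Add(-189, M))), -1) = Pow(Add(M, Mul(2, M, Add(-189, M))), -1))
Add(Function('P')(Pow(Add(7, 2), 2)), Mul(-1, h)) = Add(Mul(Pow(Pow(Add(7, 2), 2), -1), Pow(Add(-377, Mul(2, Pow(Add(7, 2), 2))), -1)), Mul(-1, -12753)) = Add(Mul(Pow(Pow(9, 2), -1), Pow(Add(-377, Mul(2, Pow(9, 2))), -1)), 12753) = Add(Mul(Pow(81, -1), Pow(Add(-377, Mul(2, 81)), -1)), 12753) = Add(Mul(Rational(1, 81), Pow(Add(-377, 162), -1)), 12753) = Add(Mul(Rational(1, 81), Pow(-215, -1)), 12753) = Add(Mul(Rational(1, 81), Rational(-1, 215)), 12753) = Add(Rational(-1, 17415), 12753) = Rational(222093494, 17415)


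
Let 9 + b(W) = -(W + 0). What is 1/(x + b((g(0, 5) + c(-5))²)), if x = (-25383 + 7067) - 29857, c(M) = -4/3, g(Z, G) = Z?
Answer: -9/433654 ≈ -2.0754e-5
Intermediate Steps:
c(M) = -4/3 (c(M) = -4*⅓ = -4/3)
x = -48173 (x = -18316 - 29857 = -48173)
b(W) = -9 - W (b(W) = -9 - (W + 0) = -9 - W)
1/(x + b((g(0, 5) + c(-5))²)) = 1/(-48173 + (-9 - (0 - 4/3)²)) = 1/(-48173 + (-9 - (-4/3)²)) = 1/(-48173 + (-9 - 1*16/9)) = 1/(-48173 + (-9 - 16/9)) = 1/(-48173 - 97/9) = 1/(-433654/9) = -9/433654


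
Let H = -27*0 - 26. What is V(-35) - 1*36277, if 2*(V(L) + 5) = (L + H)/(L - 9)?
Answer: -3192755/88 ≈ -36281.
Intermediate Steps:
H = -26 (H = 0 - 26 = -26)
V(L) = -5 + (-26 + L)/(2*(-9 + L)) (V(L) = -5 + ((L - 26)/(L - 9))/2 = -5 + ((-26 + L)/(-9 + L))/2 = -5 + (-26 + L)/(2*(-9 + L)))
V(-35) - 1*36277 = (64 - 9*(-35))/(2*(-9 - 35)) - 1*36277 = (1/2)*(64 + 315)/(-44) - 36277 = (1/2)*(-1/44)*379 - 36277 = -379/88 - 36277 = -3192755/88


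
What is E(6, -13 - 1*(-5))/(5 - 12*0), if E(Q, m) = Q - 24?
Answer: -18/5 ≈ -3.6000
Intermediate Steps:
E(Q, m) = -24 + Q
E(6, -13 - 1*(-5))/(5 - 12*0) = (-24 + 6)/(5 - 12*0) = -18/(5 + 0) = -18/5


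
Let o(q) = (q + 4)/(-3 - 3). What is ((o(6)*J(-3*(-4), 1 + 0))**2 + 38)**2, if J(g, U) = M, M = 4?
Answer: 550564/81 ≈ 6797.1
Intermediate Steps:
J(g, U) = 4
o(q) = -2/3 - q/6 (o(q) = (4 + q)/(-6) = (4 + q)*(-1/6) = -2/3 - q/6)
((o(6)*J(-3*(-4), 1 + 0))**2 + 38)**2 = (((-2/3 - 1/6*6)*4)**2 + 38)**2 = (((-2/3 - 1)*4)**2 + 38)**2 = ((-5/3*4)**2 + 38)**2 = ((-20/3)**2 + 38)**2 = (400/9 + 38)**2 = (742/9)**2 = 550564/81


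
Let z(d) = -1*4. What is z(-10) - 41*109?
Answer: -4473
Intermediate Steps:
z(d) = -4
z(-10) - 41*109 = -4 - 41*109 = -4 - 4469 = -4473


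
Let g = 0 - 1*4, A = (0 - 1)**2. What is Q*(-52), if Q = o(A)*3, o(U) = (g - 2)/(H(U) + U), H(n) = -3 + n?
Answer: -936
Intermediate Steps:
A = 1 (A = (-1)**2 = 1)
g = -4 (g = 0 - 4 = -4)
o(U) = -6/(-3 + 2*U) (o(U) = (-4 - 2)/((-3 + U) + U) = -6/(-3 + 2*U))
Q = 18 (Q = -6/(-3 + 2*1)*3 = -6/(-3 + 2)*3 = -6/(-1)*3 = -6*(-1)*3 = 6*3 = 18)
Q*(-52) = 18*(-52) = -936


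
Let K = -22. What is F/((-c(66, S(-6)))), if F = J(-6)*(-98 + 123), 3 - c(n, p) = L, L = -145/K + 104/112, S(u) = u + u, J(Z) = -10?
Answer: -9625/174 ≈ -55.316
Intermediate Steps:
S(u) = 2*u
L = 579/77 (L = -145/(-22) + 104/112 = -145*(-1/22) + 104*(1/112) = 145/22 + 13/14 = 579/77 ≈ 7.5195)
c(n, p) = -348/77 (c(n, p) = 3 - 1*579/77 = 3 - 579/77 = -348/77)
F = -250 (F = -10*(-98 + 123) = -10*25 = -250)
F/((-c(66, S(-6)))) = -250/((-1*(-348/77))) = -250/348/77 = -250*77/348 = -9625/174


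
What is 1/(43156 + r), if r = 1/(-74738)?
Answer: 74738/3225393127 ≈ 2.3172e-5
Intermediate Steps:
r = -1/74738 ≈ -1.3380e-5
1/(43156 + r) = 1/(43156 - 1/74738) = 1/(3225393127/74738) = 74738/3225393127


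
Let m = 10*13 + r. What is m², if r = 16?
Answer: 21316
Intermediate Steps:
m = 146 (m = 10*13 + 16 = 130 + 16 = 146)
m² = 146² = 21316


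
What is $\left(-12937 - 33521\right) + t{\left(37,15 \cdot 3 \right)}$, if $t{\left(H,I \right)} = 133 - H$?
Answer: $-46362$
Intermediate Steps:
$\left(-12937 - 33521\right) + t{\left(37,15 \cdot 3 \right)} = \left(-12937 - 33521\right) + \left(133 - 37\right) = -46458 + \left(133 - 37\right) = -46458 + 96 = -46362$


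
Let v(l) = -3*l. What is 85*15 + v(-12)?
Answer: 1311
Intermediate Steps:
85*15 + v(-12) = 85*15 - 3*(-12) = 1275 + 36 = 1311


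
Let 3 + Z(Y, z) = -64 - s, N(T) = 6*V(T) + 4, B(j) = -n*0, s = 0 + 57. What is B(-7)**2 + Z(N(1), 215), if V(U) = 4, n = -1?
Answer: -124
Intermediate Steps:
s = 57
B(j) = 0 (B(j) = -1*(-1)*0 = 1*0 = 0)
N(T) = 28 (N(T) = 6*4 + 4 = 24 + 4 = 28)
Z(Y, z) = -124 (Z(Y, z) = -3 + (-64 - 1*57) = -3 + (-64 - 57) = -3 - 121 = -124)
B(-7)**2 + Z(N(1), 215) = 0**2 - 124 = 0 - 124 = -124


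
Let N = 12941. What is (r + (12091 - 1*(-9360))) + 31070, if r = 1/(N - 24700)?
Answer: 617594438/11759 ≈ 52521.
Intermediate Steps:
r = -1/11759 (r = 1/(12941 - 24700) = 1/(-11759) = -1/11759 ≈ -8.5041e-5)
(r + (12091 - 1*(-9360))) + 31070 = (-1/11759 + (12091 - 1*(-9360))) + 31070 = (-1/11759 + (12091 + 9360)) + 31070 = (-1/11759 + 21451) + 31070 = 252242308/11759 + 31070 = 617594438/11759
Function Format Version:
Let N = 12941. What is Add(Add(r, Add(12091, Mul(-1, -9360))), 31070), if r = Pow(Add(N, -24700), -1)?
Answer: Rational(617594438, 11759) ≈ 52521.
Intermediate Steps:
r = Rational(-1, 11759) (r = Pow(Add(12941, -24700), -1) = Pow(-11759, -1) = Rational(-1, 11759) ≈ -8.5041e-5)
Add(Add(r, Add(12091, Mul(-1, -9360))), 31070) = Add(Add(Rational(-1, 11759), Add(12091, Mul(-1, -9360))), 31070) = Add(Add(Rational(-1, 11759), Add(12091, 9360)), 31070) = Add(Add(Rational(-1, 11759), 21451), 31070) = Add(Rational(252242308, 11759), 31070) = Rational(617594438, 11759)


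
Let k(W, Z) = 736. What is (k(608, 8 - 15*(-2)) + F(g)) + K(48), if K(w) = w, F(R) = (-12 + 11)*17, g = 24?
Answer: 767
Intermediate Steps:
F(R) = -17 (F(R) = -1*17 = -17)
(k(608, 8 - 15*(-2)) + F(g)) + K(48) = (736 - 17) + 48 = 719 + 48 = 767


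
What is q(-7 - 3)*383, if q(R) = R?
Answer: -3830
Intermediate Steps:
q(-7 - 3)*383 = (-7 - 3)*383 = -10*383 = -3830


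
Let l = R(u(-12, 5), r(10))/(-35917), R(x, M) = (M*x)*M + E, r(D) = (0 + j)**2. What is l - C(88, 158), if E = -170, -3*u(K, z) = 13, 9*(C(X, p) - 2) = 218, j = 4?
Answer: -8464898/323253 ≈ -26.187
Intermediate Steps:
C(X, p) = 236/9 (C(X, p) = 2 + (1/9)*218 = 2 + 218/9 = 236/9)
u(K, z) = -13/3 (u(K, z) = -1/3*13 = -13/3)
r(D) = 16 (r(D) = (0 + 4)**2 = 4**2 = 16)
R(x, M) = -170 + x*M**2 (R(x, M) = (M*x)*M - 170 = x*M**2 - 170 = -170 + x*M**2)
l = 3838/107751 (l = (-170 - 13/3*16**2)/(-35917) = (-170 - 13/3*256)*(-1/35917) = (-170 - 3328/3)*(-1/35917) = -3838/3*(-1/35917) = 3838/107751 ≈ 0.035619)
l - C(88, 158) = 3838/107751 - 1*236/9 = 3838/107751 - 236/9 = -8464898/323253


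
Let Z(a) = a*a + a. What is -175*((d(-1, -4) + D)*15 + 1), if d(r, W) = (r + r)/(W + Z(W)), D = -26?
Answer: 274925/4 ≈ 68731.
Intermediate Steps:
Z(a) = a + a² (Z(a) = a² + a = a + a²)
d(r, W) = 2*r/(W + W*(1 + W)) (d(r, W) = (r + r)/(W + W*(1 + W)) = (2*r)/(W + W*(1 + W)) = 2*r/(W + W*(1 + W)))
-175*((d(-1, -4) + D)*15 + 1) = -175*((2*(-1)/(-4*(2 - 4)) - 26)*15 + 1) = -175*((2*(-1)*(-¼)/(-2) - 26)*15 + 1) = -175*((2*(-1)*(-¼)*(-½) - 26)*15 + 1) = -175*((-¼ - 26)*15 + 1) = -175*(-105/4*15 + 1) = -175*(-1575/4 + 1) = -175*(-1571/4) = 274925/4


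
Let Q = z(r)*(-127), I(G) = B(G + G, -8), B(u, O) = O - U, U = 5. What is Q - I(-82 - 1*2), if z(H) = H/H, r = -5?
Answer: -114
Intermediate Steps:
z(H) = 1
B(u, O) = -5 + O (B(u, O) = O - 1*5 = O - 5 = -5 + O)
I(G) = -13 (I(G) = -5 - 8 = -13)
Q = -127 (Q = 1*(-127) = -127)
Q - I(-82 - 1*2) = -127 - 1*(-13) = -127 + 13 = -114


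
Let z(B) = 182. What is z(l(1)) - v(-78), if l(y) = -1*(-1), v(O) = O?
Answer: 260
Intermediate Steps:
l(y) = 1
z(l(1)) - v(-78) = 182 - 1*(-78) = 182 + 78 = 260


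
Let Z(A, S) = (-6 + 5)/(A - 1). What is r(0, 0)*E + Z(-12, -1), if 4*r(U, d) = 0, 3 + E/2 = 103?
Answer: 1/13 ≈ 0.076923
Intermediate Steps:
E = 200 (E = -6 + 2*103 = -6 + 206 = 200)
r(U, d) = 0 (r(U, d) = (¼)*0 = 0)
Z(A, S) = -1/(-1 + A)
r(0, 0)*E + Z(-12, -1) = 0*200 - 1/(-1 - 12) = 0 - 1/(-13) = 0 - 1*(-1/13) = 0 + 1/13 = 1/13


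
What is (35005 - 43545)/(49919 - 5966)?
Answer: -1220/6279 ≈ -0.19430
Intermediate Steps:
(35005 - 43545)/(49919 - 5966) = -8540/43953 = -8540*1/43953 = -1220/6279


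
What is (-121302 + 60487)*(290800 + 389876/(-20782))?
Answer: -183753000627530/10391 ≈ -1.7684e+10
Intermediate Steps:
(-121302 + 60487)*(290800 + 389876/(-20782)) = -60815*(290800 + 389876*(-1/20782)) = -60815*(290800 - 194938/10391) = -60815*3021507862/10391 = -183753000627530/10391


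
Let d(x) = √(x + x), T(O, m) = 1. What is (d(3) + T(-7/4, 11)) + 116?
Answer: 117 + √6 ≈ 119.45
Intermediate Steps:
d(x) = √2*√x (d(x) = √(2*x) = √2*√x)
(d(3) + T(-7/4, 11)) + 116 = (√2*√3 + 1) + 116 = (√6 + 1) + 116 = (1 + √6) + 116 = 117 + √6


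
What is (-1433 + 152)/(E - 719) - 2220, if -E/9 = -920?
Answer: -16786701/7561 ≈ -2220.2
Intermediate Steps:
E = 8280 (E = -9*(-920) = 8280)
(-1433 + 152)/(E - 719) - 2220 = (-1433 + 152)/(8280 - 719) - 2220 = -1281/7561 - 2220 = -16786701/7561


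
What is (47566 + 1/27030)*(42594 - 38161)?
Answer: 5699547912773/27030 ≈ 2.1086e+8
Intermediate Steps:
(47566 + 1/27030)*(42594 - 38161) = (47566 + 1/27030)*4433 = (1285708981/27030)*4433 = 5699547912773/27030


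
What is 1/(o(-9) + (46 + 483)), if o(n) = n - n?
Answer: 1/529 ≈ 0.0018904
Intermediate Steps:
o(n) = 0
1/(o(-9) + (46 + 483)) = 1/(0 + (46 + 483)) = 1/(0 + 529) = 1/529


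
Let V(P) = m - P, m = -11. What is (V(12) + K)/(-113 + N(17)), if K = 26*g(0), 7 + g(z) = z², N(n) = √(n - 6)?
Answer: 23165/12758 + 205*√11/12758 ≈ 1.8690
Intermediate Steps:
N(n) = √(-6 + n)
g(z) = -7 + z²
V(P) = -11 - P
K = -182 (K = 26*(-7 + 0²) = 26*(-7 + 0) = 26*(-7) = -182)
(V(12) + K)/(-113 + N(17)) = ((-11 - 1*12) - 182)/(-113 + √(-6 + 17)) = ((-11 - 12) - 182)/(-113 + √11) = (-23 - 182)/(-113 + √11) = -205/(-113 + √11)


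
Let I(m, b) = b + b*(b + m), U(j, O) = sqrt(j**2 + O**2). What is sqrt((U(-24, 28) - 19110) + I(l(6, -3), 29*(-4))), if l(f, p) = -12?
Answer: sqrt(-4378 + 4*sqrt(85)) ≈ 65.887*I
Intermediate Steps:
U(j, O) = sqrt(O**2 + j**2)
sqrt((U(-24, 28) - 19110) + I(l(6, -3), 29*(-4))) = sqrt((sqrt(28**2 + (-24)**2) - 19110) + (29*(-4))*(1 + 29*(-4) - 12)) = sqrt((sqrt(784 + 576) - 19110) - 116*(1 - 116 - 12)) = sqrt((sqrt(1360) - 19110) - 116*(-127)) = sqrt((4*sqrt(85) - 19110) + 14732) = sqrt((-19110 + 4*sqrt(85)) + 14732) = sqrt(-4378 + 4*sqrt(85))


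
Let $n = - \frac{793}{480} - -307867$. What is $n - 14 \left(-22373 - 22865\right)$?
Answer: $\frac{451774727}{480} \approx 9.412 \cdot 10^{5}$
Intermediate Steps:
$n = \frac{147775367}{480}$ ($n = \left(-793\right) \frac{1}{480} + 307867 = - \frac{793}{480} + 307867 = \frac{147775367}{480} \approx 3.0787 \cdot 10^{5}$)
$n - 14 \left(-22373 - 22865\right) = \frac{147775367}{480} - 14 \left(-22373 - 22865\right) = \frac{147775367}{480} - 14 \left(-45238\right) = \frac{147775367}{480} - -633332 = \frac{147775367}{480} + 633332 = \frac{451774727}{480}$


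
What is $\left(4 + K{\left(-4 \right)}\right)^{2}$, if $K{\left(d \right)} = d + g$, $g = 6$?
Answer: $36$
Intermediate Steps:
$K{\left(d \right)} = 6 + d$ ($K{\left(d \right)} = d + 6 = 6 + d$)
$\left(4 + K{\left(-4 \right)}\right)^{2} = \left(4 + \left(6 - 4\right)\right)^{2} = \left(4 + 2\right)^{2} = 6^{2} = 36$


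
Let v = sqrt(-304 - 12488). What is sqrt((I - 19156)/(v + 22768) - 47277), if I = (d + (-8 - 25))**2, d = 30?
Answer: sqrt(2)*sqrt((-1076421883 - 94554*I*sqrt(3198))/(11384 + I*sqrt(3198)))/2 ≈ 9.6062e-6 + 217.43*I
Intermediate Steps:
I = 9 (I = (30 + (-8 - 25))**2 = (30 - 33)**2 = (-3)**2 = 9)
v = 2*I*sqrt(3198) (v = sqrt(-12792) = 2*I*sqrt(3198) ≈ 113.1*I)
sqrt((I - 19156)/(v + 22768) - 47277) = sqrt((9 - 19156)/(2*I*sqrt(3198) + 22768) - 47277) = sqrt(-19147/(22768 + 2*I*sqrt(3198)) - 47277) = sqrt(-47277 - 19147/(22768 + 2*I*sqrt(3198)))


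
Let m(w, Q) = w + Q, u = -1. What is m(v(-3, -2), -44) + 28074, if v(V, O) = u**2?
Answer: 28031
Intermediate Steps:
v(V, O) = 1 (v(V, O) = (-1)**2 = 1)
m(w, Q) = Q + w
m(v(-3, -2), -44) + 28074 = (-44 + 1) + 28074 = -43 + 28074 = 28031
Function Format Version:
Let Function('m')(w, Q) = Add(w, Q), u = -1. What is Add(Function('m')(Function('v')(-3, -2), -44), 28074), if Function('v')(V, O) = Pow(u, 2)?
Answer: 28031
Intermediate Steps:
Function('v')(V, O) = 1 (Function('v')(V, O) = Pow(-1, 2) = 1)
Function('m')(w, Q) = Add(Q, w)
Add(Function('m')(Function('v')(-3, -2), -44), 28074) = Add(Add(-44, 1), 28074) = Add(-43, 28074) = 28031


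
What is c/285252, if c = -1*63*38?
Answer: -399/47542 ≈ -0.0083926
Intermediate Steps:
c = -2394 (c = -63*38 = -2394)
c/285252 = -2394/285252 = -2394*1/285252 = -399/47542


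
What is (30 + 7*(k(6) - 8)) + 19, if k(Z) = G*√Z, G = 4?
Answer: -7 + 28*√6 ≈ 61.586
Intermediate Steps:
k(Z) = 4*√Z
(30 + 7*(k(6) - 8)) + 19 = (30 + 7*(4*√6 - 8)) + 19 = (30 + 7*(-8 + 4*√6)) + 19 = (30 + (-56 + 28*√6)) + 19 = (-26 + 28*√6) + 19 = -7 + 28*√6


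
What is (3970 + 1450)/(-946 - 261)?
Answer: -5420/1207 ≈ -4.4905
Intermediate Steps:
(3970 + 1450)/(-946 - 261) = 5420/(-1207) = 5420*(-1/1207) = -5420/1207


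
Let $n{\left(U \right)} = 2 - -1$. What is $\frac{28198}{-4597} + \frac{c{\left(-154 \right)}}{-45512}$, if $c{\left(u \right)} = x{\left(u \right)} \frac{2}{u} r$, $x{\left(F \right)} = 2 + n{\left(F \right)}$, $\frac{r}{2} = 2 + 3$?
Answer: $- \frac{49408759051}{8054918564} \approx -6.134$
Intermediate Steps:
$n{\left(U \right)} = 3$ ($n{\left(U \right)} = 2 + 1 = 3$)
$r = 10$ ($r = 2 \left(2 + 3\right) = 2 \cdot 5 = 10$)
$x{\left(F \right)} = 5$ ($x{\left(F \right)} = 2 + 3 = 5$)
$c{\left(u \right)} = \frac{100}{u}$ ($c{\left(u \right)} = 5 \frac{2}{u} 10 = \frac{10}{u} 10 = \frac{100}{u}$)
$\frac{28198}{-4597} + \frac{c{\left(-154 \right)}}{-45512} = \frac{28198}{-4597} + \frac{100 \frac{1}{-154}}{-45512} = 28198 \left(- \frac{1}{4597}\right) + 100 \left(- \frac{1}{154}\right) \left(- \frac{1}{45512}\right) = - \frac{28198}{4597} - - \frac{25}{1752212} = - \frac{28198}{4597} + \frac{25}{1752212} = - \frac{49408759051}{8054918564}$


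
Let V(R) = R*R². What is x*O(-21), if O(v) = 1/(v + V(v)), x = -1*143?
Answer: 11/714 ≈ 0.015406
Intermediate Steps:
V(R) = R³
x = -143
O(v) = 1/(v + v³)
x*O(-21) = -143/(-21 + (-21)³) = -143/(-21 - 9261) = -143/(-9282) = -143*(-1/9282) = 11/714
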